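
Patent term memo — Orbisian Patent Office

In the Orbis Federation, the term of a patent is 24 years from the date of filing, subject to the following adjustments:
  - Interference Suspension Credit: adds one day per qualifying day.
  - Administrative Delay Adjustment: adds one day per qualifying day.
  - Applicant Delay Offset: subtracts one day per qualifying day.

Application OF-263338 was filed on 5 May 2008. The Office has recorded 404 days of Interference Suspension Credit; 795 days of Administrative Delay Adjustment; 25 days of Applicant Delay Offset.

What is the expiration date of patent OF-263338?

Base term: filing date + 24 years → 5 May 2032.
Interference Suspension Credit: +404 days → 13 June 2033.
Administrative Delay Adjustment: +795 days → 17 August 2035.
Applicant Delay Offset: −25 days → 23 July 2035.

2035-07-23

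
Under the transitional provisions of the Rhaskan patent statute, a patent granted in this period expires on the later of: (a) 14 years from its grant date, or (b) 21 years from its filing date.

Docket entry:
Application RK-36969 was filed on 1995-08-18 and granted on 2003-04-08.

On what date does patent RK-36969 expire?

(a) grant + 14 years → 8 April 2017.
(b) filing + 21 years → 18 August 2016.
Later of the two: 8 April 2017.

2017-04-08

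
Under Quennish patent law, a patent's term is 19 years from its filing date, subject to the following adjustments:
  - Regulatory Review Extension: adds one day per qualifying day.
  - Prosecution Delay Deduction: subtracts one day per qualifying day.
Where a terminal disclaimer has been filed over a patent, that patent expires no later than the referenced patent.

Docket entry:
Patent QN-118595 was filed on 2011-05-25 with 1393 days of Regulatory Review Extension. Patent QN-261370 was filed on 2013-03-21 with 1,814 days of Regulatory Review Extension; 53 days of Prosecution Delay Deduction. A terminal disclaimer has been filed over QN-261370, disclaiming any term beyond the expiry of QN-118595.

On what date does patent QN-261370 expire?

Natural term of QN-261370:
  Base: filing + 19 years → 21 March 2032.
  Regulatory Review Extension: +1814 days → 9 March 2037.
  Prosecution Delay Deduction: −53 days → 15 January 2037.
Expiry of referenced patent QN-118595:
  Base: filing + 19 years → 25 May 2030.
  Regulatory Review Extension: +1393 days → 18 March 2034.
Terminal disclaimer: QN-261370 expires on the earlier of 15 January 2037 and 18 March 2034.

2034-03-18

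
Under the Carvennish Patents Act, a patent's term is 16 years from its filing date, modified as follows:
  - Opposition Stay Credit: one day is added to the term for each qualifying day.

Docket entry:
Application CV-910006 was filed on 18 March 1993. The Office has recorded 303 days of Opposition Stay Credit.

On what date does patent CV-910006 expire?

Base term: filing date + 16 years → 18 March 2009.
Opposition Stay Credit: +303 days → 15 January 2010.

2010-01-15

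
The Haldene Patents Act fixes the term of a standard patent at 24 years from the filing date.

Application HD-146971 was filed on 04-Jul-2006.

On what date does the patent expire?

July 4, 2030

Filing date + 24 years → 4 July 2030.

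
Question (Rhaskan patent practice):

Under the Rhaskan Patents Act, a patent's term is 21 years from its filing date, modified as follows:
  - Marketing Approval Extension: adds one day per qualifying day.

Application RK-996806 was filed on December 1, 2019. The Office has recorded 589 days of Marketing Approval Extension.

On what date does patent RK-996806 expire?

2042-07-13

Base term: filing date + 21 years → 1 December 2040.
Marketing Approval Extension: +589 days → 13 July 2042.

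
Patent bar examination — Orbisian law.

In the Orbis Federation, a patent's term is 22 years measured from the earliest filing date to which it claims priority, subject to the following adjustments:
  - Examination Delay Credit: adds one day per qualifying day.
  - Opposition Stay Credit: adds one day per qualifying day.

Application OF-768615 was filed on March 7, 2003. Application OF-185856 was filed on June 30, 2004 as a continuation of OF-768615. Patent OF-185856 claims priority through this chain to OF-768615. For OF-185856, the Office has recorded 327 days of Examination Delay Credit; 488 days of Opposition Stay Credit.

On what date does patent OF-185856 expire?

Earliest priority filing: 7 March 2003.
Base term: 7 March 2003 + 22 years → 7 March 2025.
Examination Delay Credit: +327 days → 28 January 2026.
Opposition Stay Credit: +488 days → 31 May 2027.

May 31, 2027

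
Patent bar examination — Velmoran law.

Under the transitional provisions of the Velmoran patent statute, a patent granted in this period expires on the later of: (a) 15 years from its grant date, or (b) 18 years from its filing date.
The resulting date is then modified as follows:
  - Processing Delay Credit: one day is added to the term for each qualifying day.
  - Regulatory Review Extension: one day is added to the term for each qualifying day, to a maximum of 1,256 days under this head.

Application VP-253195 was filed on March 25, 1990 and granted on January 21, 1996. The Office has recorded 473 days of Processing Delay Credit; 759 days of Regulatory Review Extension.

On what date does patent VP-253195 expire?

(a) grant + 15 years → 21 January 2011.
(b) filing + 18 years → 25 March 2008.
Later of the two: 21 January 2011.
Processing Delay Credit: +473 days → 8 May 2012.
Regulatory Review Extension: 759 days (within the 1256-day cap) → +759 days → 6 June 2014.

2014-06-06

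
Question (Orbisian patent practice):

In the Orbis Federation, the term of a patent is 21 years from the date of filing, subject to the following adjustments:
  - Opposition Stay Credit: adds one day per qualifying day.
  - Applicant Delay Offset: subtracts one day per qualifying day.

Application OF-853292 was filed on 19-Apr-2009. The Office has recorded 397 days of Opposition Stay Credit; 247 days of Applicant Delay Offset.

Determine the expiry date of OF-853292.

Base term: filing date + 21 years → 19 April 2030.
Opposition Stay Credit: +397 days → 21 May 2031.
Applicant Delay Offset: −247 days → 16 September 2030.

September 16, 2030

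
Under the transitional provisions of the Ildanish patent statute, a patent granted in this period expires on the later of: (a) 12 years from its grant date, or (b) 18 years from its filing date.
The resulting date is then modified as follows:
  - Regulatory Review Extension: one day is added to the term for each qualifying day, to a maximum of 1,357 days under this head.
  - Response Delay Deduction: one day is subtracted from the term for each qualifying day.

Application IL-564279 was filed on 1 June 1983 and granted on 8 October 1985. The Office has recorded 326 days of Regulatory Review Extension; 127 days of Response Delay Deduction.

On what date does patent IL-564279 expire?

(a) grant + 12 years → 8 October 1997.
(b) filing + 18 years → 1 June 2001.
Later of the two: 1 June 2001.
Regulatory Review Extension: 326 days (within the 1357-day cap) → +326 days → 23 April 2002.
Response Delay Deduction: −127 days → 17 December 2001.

December 17, 2001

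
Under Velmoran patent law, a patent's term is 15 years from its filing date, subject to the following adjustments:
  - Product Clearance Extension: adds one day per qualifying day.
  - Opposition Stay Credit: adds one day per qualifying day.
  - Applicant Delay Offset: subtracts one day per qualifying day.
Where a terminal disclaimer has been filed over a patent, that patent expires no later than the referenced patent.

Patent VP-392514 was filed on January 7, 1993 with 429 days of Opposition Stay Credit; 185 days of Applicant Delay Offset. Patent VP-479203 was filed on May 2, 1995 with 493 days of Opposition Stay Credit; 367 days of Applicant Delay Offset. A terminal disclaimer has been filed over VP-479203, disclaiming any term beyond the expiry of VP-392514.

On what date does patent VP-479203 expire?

2008-09-07

Natural term of VP-479203:
  Base: filing + 15 years → 2 May 2010.
  Opposition Stay Credit: +493 days → 7 September 2011.
  Applicant Delay Offset: −367 days → 5 September 2010.
Expiry of referenced patent VP-392514:
  Base: filing + 15 years → 7 January 2008.
  Opposition Stay Credit: +429 days → 11 March 2009.
  Applicant Delay Offset: −185 days → 7 September 2008.
Terminal disclaimer: VP-479203 expires on the earlier of 5 September 2010 and 7 September 2008.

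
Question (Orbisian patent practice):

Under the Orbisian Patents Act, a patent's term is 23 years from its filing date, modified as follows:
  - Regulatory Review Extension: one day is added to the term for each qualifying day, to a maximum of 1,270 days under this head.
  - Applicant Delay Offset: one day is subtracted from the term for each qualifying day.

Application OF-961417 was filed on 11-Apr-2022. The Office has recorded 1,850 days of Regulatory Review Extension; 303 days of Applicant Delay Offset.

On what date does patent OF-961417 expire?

2047-12-04

Base term: filing date + 23 years → 11 April 2045.
Regulatory Review Extension: 1850 days claimed exceeds the 1270-day cap, so +1270 days → 2 October 2048.
Applicant Delay Offset: −303 days → 4 December 2047.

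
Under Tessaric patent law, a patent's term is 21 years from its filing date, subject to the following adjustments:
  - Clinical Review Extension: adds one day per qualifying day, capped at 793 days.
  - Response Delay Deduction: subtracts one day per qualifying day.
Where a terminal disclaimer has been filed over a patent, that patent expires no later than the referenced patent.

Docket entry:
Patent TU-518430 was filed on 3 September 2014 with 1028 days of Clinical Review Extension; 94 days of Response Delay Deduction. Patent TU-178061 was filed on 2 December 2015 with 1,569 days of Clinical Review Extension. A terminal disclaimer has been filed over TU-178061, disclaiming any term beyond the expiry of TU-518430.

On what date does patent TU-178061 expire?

2037-08-02

Natural term of TU-178061:
  Base: filing + 21 years → 2 December 2036.
  Clinical Review Extension: 1569 days claimed exceeds the 793-day cap, so +793 days → 3 February 2039.
Expiry of referenced patent TU-518430:
  Base: filing + 21 years → 3 September 2035.
  Clinical Review Extension: 1028 days claimed exceeds the 793-day cap, so +793 days → 4 November 2037.
  Response Delay Deduction: −94 days → 2 August 2037.
Terminal disclaimer: TU-178061 expires on the earlier of 3 February 2039 and 2 August 2037.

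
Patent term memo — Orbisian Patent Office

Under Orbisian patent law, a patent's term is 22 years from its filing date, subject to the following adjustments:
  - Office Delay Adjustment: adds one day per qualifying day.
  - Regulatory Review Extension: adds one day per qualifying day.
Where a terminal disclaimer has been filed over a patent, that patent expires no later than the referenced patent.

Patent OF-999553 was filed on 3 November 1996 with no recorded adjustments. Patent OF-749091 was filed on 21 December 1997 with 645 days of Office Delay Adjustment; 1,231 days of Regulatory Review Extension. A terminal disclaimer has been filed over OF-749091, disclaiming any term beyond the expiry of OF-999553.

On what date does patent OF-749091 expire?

Natural term of OF-749091:
  Base: filing + 22 years → 21 December 2019.
  Office Delay Adjustment: +645 days → 26 September 2021.
  Regulatory Review Extension: +1231 days → 8 February 2025.
Expiry of referenced patent OF-999553:
  Base: filing + 22 years → 3 November 2018.
Terminal disclaimer: OF-749091 expires on the earlier of 8 February 2025 and 3 November 2018.

2018-11-03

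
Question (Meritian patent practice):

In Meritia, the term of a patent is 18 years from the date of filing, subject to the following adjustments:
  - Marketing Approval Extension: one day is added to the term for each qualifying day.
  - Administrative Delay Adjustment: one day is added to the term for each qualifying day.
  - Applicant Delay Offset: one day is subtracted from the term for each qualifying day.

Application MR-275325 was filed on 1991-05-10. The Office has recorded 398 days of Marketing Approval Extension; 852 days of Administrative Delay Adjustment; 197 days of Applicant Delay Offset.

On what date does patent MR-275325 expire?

2012-03-28

Base term: filing date + 18 years → 10 May 2009.
Marketing Approval Extension: +398 days → 12 June 2010.
Administrative Delay Adjustment: +852 days → 11 October 2012.
Applicant Delay Offset: −197 days → 28 March 2012.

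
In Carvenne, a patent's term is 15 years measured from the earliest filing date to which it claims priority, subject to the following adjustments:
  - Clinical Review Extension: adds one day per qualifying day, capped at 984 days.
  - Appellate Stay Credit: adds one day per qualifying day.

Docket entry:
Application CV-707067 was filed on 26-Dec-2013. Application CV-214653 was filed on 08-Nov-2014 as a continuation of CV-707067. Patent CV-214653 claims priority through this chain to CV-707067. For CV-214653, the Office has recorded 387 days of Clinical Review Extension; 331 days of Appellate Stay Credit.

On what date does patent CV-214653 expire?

2030-12-14

Earliest priority filing: 26 December 2013.
Base term: 26 December 2013 + 15 years → 26 December 2028.
Clinical Review Extension: 387 days (within the 984-day cap) → +387 days → 17 January 2030.
Appellate Stay Credit: +331 days → 14 December 2030.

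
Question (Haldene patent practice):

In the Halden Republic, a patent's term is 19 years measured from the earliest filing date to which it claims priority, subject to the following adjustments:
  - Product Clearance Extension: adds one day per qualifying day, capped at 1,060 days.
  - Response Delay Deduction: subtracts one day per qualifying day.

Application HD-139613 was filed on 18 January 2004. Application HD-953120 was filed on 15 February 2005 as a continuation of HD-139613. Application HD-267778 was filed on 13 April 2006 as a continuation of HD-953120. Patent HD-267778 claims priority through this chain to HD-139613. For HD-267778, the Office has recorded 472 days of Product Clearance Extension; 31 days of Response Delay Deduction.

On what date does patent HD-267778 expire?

Earliest priority filing: 18 January 2004.
Base term: 18 January 2004 + 19 years → 18 January 2023.
Product Clearance Extension: 472 days (within the 1060-day cap) → +472 days → 4 May 2024.
Response Delay Deduction: −31 days → 3 April 2024.

April 3, 2024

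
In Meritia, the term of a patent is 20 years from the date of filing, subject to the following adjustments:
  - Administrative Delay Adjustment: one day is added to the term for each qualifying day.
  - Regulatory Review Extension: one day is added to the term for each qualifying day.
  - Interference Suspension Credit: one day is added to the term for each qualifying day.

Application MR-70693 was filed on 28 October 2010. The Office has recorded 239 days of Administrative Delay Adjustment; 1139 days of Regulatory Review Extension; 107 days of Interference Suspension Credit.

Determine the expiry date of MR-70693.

November 21, 2034

Base term: filing date + 20 years → 28 October 2030.
Administrative Delay Adjustment: +239 days → 24 June 2031.
Regulatory Review Extension: +1139 days → 6 August 2034.
Interference Suspension Credit: +107 days → 21 November 2034.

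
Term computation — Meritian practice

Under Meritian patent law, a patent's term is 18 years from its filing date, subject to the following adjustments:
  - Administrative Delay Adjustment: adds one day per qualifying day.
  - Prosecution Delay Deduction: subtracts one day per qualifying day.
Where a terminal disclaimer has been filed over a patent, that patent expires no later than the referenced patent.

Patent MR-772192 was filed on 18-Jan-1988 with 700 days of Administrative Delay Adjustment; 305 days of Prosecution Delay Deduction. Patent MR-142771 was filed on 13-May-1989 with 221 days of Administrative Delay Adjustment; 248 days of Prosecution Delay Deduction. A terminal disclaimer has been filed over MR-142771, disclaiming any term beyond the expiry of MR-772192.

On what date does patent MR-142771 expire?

Natural term of MR-142771:
  Base: filing + 18 years → 13 May 2007.
  Administrative Delay Adjustment: +221 days → 20 December 2007.
  Prosecution Delay Deduction: −248 days → 16 April 2007.
Expiry of referenced patent MR-772192:
  Base: filing + 18 years → 18 January 2006.
  Administrative Delay Adjustment: +700 days → 19 December 2007.
  Prosecution Delay Deduction: −305 days → 17 February 2007.
Terminal disclaimer: MR-142771 expires on the earlier of 16 April 2007 and 17 February 2007.

2007-02-17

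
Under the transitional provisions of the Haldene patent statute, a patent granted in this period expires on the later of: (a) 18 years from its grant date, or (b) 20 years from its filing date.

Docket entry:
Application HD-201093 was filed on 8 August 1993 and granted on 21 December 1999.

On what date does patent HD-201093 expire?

(a) grant + 18 years → 21 December 2017.
(b) filing + 20 years → 8 August 2013.
Later of the two: 21 December 2017.

2017-12-21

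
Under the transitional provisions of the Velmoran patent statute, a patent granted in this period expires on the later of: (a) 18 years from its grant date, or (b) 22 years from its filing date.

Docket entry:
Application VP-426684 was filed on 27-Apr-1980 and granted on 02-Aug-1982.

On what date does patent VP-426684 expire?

(a) grant + 18 years → 2 August 2000.
(b) filing + 22 years → 27 April 2002.
Later of the two: 27 April 2002.

April 27, 2002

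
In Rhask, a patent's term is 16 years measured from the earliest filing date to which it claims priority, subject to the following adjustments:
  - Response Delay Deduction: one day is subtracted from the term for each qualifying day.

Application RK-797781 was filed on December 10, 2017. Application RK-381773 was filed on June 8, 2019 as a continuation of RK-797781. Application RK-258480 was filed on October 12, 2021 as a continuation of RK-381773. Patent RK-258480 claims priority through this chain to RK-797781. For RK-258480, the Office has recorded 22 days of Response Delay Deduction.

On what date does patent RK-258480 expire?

2033-11-18

Earliest priority filing: 10 December 2017.
Base term: 10 December 2017 + 16 years → 10 December 2033.
Response Delay Deduction: −22 days → 18 November 2033.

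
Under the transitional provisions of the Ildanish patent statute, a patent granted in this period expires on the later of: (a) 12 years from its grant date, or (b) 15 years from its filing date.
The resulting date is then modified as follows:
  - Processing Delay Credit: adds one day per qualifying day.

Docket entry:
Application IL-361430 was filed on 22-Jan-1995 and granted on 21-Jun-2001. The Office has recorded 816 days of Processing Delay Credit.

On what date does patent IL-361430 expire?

September 15, 2015

(a) grant + 12 years → 21 June 2013.
(b) filing + 15 years → 22 January 2010.
Later of the two: 21 June 2013.
Processing Delay Credit: +816 days → 15 September 2015.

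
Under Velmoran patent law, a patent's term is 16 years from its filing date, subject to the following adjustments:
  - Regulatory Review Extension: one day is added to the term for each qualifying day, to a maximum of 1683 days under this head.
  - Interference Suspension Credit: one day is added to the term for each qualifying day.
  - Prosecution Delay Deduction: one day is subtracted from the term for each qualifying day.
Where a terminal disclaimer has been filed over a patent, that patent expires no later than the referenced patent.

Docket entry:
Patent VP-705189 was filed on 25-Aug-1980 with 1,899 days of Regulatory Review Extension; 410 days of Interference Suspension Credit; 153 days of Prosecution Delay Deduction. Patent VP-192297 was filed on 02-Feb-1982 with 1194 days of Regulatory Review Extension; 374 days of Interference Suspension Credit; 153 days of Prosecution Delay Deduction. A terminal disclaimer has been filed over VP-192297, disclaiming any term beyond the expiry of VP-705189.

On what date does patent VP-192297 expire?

Natural term of VP-192297:
  Base: filing + 16 years → 2 February 1998.
  Regulatory Review Extension: 1194 days (within the 1683-day cap) → +1194 days → 11 May 2001.
  Interference Suspension Credit: +374 days → 20 May 2002.
  Prosecution Delay Deduction: −153 days → 18 December 2001.
Expiry of referenced patent VP-705189:
  Base: filing + 16 years → 25 August 1996.
  Regulatory Review Extension: 1899 days claimed exceeds the 1683-day cap, so +1683 days → 4 April 2001.
  Interference Suspension Credit: +410 days → 19 May 2002.
  Prosecution Delay Deduction: −153 days → 17 December 2001.
Terminal disclaimer: VP-192297 expires on the earlier of 18 December 2001 and 17 December 2001.

December 17, 2001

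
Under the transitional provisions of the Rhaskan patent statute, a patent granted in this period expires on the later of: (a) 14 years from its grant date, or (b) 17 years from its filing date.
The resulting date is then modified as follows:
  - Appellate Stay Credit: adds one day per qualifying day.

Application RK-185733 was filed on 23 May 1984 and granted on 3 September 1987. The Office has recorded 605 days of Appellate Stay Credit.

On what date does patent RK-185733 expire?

(a) grant + 14 years → 3 September 2001.
(b) filing + 17 years → 23 May 2001.
Later of the two: 3 September 2001.
Appellate Stay Credit: +605 days → 1 May 2003.

2003-05-01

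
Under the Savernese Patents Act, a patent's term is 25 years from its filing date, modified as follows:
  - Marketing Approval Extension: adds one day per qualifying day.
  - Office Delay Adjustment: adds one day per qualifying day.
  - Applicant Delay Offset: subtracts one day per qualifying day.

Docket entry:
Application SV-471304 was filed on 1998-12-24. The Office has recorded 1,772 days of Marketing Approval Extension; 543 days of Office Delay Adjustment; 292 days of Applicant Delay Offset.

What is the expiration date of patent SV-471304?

2029-07-08

Base term: filing date + 25 years → 24 December 2023.
Marketing Approval Extension: +1772 days → 30 October 2028.
Office Delay Adjustment: +543 days → 26 April 2030.
Applicant Delay Offset: −292 days → 8 July 2029.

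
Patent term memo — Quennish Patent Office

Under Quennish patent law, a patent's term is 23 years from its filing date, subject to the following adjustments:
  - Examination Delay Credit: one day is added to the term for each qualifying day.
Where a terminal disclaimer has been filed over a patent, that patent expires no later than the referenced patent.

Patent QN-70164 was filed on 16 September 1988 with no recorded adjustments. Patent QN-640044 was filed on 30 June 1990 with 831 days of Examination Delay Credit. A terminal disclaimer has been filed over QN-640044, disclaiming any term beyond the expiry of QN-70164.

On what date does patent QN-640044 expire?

Natural term of QN-640044:
  Base: filing + 23 years → 30 June 2013.
  Examination Delay Credit: +831 days → 9 October 2015.
Expiry of referenced patent QN-70164:
  Base: filing + 23 years → 16 September 2011.
Terminal disclaimer: QN-640044 expires on the earlier of 9 October 2015 and 16 September 2011.

September 16, 2011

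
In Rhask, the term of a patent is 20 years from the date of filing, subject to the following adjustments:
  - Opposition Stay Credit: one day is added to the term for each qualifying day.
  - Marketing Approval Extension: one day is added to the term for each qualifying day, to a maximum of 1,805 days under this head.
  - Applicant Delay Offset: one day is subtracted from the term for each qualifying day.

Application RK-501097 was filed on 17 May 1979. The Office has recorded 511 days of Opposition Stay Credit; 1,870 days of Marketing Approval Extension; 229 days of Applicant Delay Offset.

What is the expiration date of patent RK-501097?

Base term: filing date + 20 years → 17 May 1999.
Opposition Stay Credit: +511 days → 9 October 2000.
Marketing Approval Extension: 1870 days claimed exceeds the 1805-day cap, so +1805 days → 18 September 2005.
Applicant Delay Offset: −229 days → 1 February 2005.

2005-02-01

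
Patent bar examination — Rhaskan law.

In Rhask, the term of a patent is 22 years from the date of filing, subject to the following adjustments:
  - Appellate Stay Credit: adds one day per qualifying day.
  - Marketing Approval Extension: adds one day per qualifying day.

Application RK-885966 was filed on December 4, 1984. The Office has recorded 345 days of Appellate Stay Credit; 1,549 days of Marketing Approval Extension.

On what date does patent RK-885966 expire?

February 10, 2012

Base term: filing date + 22 years → 4 December 2006.
Appellate Stay Credit: +345 days → 14 November 2007.
Marketing Approval Extension: +1549 days → 10 February 2012.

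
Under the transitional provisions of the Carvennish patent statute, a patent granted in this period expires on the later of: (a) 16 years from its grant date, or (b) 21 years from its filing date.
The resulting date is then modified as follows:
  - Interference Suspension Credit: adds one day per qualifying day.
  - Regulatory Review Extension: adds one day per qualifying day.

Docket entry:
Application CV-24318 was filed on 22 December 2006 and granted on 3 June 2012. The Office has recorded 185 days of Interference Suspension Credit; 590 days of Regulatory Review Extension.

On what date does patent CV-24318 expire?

(a) grant + 16 years → 3 June 2028.
(b) filing + 21 years → 22 December 2027.
Later of the two: 3 June 2028.
Interference Suspension Credit: +185 days → 5 December 2028.
Regulatory Review Extension: +590 days → 18 July 2030.

July 18, 2030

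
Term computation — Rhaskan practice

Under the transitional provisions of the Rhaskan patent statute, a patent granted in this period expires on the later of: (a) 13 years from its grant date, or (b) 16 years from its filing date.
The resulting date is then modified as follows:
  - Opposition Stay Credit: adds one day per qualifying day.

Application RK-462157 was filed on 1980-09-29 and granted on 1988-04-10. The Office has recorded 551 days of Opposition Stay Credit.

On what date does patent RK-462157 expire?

(a) grant + 13 years → 10 April 2001.
(b) filing + 16 years → 29 September 1996.
Later of the two: 10 April 2001.
Opposition Stay Credit: +551 days → 13 October 2002.

October 13, 2002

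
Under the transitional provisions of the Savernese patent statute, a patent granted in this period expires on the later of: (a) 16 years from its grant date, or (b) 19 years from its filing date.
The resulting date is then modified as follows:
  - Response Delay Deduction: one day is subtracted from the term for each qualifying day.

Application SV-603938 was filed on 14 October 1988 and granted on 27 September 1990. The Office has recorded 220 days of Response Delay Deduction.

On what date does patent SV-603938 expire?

(a) grant + 16 years → 27 September 2006.
(b) filing + 19 years → 14 October 2007.
Later of the two: 14 October 2007.
Response Delay Deduction: −220 days → 8 March 2007.

2007-03-08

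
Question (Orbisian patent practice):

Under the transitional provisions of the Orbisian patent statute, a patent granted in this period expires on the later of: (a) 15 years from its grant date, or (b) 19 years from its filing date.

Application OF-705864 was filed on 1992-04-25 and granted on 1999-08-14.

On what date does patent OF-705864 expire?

(a) grant + 15 years → 14 August 2014.
(b) filing + 19 years → 25 April 2011.
Later of the two: 14 August 2014.

August 14, 2014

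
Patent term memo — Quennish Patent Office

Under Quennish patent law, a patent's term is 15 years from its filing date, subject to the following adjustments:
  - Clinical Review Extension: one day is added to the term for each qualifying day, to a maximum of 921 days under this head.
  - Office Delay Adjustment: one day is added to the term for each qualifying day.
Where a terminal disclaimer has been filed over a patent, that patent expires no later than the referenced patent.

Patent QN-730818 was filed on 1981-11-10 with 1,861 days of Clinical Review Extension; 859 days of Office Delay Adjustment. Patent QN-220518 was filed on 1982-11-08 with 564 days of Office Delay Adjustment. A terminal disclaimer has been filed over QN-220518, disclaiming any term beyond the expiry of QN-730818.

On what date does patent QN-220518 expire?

Natural term of QN-220518:
  Base: filing + 15 years → 8 November 1997.
  Office Delay Adjustment: +564 days → 26 May 1999.
Expiry of referenced patent QN-730818:
  Base: filing + 15 years → 10 November 1996.
  Clinical Review Extension: 1861 days claimed exceeds the 921-day cap, so +921 days → 20 May 1999.
  Office Delay Adjustment: +859 days → 25 September 2001.
Terminal disclaimer: QN-220518 expires on the earlier of 26 May 1999 and 25 September 2001.

1999-05-26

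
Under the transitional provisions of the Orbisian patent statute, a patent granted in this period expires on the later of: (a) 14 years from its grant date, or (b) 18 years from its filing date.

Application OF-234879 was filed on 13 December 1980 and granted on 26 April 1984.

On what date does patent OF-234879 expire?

(a) grant + 14 years → 26 April 1998.
(b) filing + 18 years → 13 December 1998.
Later of the two: 13 December 1998.

December 13, 1998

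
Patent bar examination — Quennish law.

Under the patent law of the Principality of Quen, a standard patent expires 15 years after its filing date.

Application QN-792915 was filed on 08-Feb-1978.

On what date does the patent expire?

Filing date + 15 years → 8 February 1993.

1993-02-08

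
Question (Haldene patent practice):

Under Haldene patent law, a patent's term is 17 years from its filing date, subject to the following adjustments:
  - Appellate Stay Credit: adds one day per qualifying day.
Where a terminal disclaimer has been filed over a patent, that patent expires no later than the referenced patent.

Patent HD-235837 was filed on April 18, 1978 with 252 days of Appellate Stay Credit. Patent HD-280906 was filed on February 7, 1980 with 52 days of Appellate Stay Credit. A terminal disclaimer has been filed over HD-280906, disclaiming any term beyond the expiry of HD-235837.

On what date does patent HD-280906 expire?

Natural term of HD-280906:
  Base: filing + 17 years → 7 February 1997.
  Appellate Stay Credit: +52 days → 31 March 1997.
Expiry of referenced patent HD-235837:
  Base: filing + 17 years → 18 April 1995.
  Appellate Stay Credit: +252 days → 26 December 1995.
Terminal disclaimer: HD-280906 expires on the earlier of 31 March 1997 and 26 December 1995.

December 26, 1995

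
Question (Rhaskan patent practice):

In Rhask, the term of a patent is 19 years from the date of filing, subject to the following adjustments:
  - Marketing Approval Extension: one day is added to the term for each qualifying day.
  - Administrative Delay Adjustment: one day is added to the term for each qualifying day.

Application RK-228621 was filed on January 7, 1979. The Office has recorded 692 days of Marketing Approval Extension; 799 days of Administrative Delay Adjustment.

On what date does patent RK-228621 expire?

February 6, 2002

Base term: filing date + 19 years → 7 January 1998.
Marketing Approval Extension: +692 days → 30 November 1999.
Administrative Delay Adjustment: +799 days → 6 February 2002.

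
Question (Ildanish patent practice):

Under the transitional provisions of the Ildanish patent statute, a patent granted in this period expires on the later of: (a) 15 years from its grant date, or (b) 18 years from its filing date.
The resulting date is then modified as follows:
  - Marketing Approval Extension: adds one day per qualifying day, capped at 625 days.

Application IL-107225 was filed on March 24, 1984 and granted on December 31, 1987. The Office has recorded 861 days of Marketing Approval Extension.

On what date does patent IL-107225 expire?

September 16, 2004

(a) grant + 15 years → 31 December 2002.
(b) filing + 18 years → 24 March 2002.
Later of the two: 31 December 2002.
Marketing Approval Extension: 861 days claimed exceeds the 625-day cap, so +625 days → 16 September 2004.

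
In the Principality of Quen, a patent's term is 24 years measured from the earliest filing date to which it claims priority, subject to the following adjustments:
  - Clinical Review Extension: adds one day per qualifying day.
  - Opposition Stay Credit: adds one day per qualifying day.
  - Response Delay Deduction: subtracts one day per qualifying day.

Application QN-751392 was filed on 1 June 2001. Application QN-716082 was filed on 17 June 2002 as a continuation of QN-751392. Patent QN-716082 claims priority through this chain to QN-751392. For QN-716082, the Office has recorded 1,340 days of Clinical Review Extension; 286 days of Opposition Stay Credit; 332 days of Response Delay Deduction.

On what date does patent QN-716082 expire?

December 16, 2028

Earliest priority filing: 1 June 2001.
Base term: 1 June 2001 + 24 years → 1 June 2025.
Clinical Review Extension: +1340 days → 31 January 2029.
Opposition Stay Credit: +286 days → 13 November 2029.
Response Delay Deduction: −332 days → 16 December 2028.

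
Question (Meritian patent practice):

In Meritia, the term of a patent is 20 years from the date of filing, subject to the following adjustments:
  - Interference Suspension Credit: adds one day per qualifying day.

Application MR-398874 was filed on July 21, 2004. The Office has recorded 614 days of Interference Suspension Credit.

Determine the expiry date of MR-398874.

Base term: filing date + 20 years → 21 July 2024.
Interference Suspension Credit: +614 days → 27 March 2026.

March 27, 2026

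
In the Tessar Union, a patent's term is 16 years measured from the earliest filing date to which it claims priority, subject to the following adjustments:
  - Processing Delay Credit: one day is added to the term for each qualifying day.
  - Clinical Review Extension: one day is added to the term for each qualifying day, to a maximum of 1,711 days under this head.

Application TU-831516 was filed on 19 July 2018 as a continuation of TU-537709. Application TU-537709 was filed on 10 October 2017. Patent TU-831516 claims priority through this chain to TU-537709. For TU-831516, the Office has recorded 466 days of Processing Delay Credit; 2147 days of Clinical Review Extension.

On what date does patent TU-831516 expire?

2039-09-26

Earliest priority filing: 10 October 2017.
Base term: 10 October 2017 + 16 years → 10 October 2033.
Processing Delay Credit: +466 days → 19 January 2035.
Clinical Review Extension: 2147 days claimed exceeds the 1711-day cap, so +1711 days → 26 September 2039.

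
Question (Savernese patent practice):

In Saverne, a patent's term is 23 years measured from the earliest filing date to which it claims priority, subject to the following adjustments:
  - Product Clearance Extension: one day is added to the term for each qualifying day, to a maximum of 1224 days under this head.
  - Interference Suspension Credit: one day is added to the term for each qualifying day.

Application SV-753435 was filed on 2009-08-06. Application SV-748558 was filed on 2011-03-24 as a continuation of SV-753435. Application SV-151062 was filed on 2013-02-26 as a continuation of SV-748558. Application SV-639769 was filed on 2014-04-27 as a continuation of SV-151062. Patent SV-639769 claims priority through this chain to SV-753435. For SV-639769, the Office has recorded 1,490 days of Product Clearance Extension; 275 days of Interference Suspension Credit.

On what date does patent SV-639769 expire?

Earliest priority filing: 6 August 2009.
Base term: 6 August 2009 + 23 years → 6 August 2032.
Product Clearance Extension: 1490 days claimed exceeds the 1224-day cap, so +1224 days → 13 December 2035.
Interference Suspension Credit: +275 days → 13 September 2036.

September 13, 2036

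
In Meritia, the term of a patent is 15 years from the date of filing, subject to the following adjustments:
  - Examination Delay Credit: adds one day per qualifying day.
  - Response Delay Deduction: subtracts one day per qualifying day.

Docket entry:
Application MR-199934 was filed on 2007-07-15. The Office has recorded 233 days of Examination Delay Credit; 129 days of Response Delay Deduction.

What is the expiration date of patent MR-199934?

2022-10-27

Base term: filing date + 15 years → 15 July 2022.
Examination Delay Credit: +233 days → 5 March 2023.
Response Delay Deduction: −129 days → 27 October 2022.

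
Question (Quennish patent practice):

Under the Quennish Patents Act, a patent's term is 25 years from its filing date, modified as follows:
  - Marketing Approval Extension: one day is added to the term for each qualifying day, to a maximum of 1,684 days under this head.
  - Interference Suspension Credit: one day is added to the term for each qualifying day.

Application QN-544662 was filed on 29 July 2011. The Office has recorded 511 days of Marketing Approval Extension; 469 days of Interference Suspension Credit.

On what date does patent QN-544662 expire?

2039-04-05

Base term: filing date + 25 years → 29 July 2036.
Marketing Approval Extension: 511 days (within the 1684-day cap) → +511 days → 22 December 2037.
Interference Suspension Credit: +469 days → 5 April 2039.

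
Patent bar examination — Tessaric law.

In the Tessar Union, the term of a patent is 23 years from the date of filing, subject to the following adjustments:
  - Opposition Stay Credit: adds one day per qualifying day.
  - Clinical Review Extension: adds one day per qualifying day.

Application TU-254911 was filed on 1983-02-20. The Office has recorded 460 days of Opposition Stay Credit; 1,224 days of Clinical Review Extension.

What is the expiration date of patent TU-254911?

Base term: filing date + 23 years → 20 February 2006.
Opposition Stay Credit: +460 days → 26 May 2007.
Clinical Review Extension: +1224 days → 1 October 2010.

2010-10-01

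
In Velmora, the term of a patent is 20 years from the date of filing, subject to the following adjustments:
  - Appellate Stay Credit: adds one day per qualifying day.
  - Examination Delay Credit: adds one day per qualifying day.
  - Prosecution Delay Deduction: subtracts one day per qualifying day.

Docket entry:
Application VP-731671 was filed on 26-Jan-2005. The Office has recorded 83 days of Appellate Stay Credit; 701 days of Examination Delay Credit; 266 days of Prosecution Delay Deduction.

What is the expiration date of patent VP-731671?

Base term: filing date + 20 years → 26 January 2025.
Appellate Stay Credit: +83 days → 19 April 2025.
Examination Delay Credit: +701 days → 21 March 2027.
Prosecution Delay Deduction: −266 days → 28 June 2026.

2026-06-28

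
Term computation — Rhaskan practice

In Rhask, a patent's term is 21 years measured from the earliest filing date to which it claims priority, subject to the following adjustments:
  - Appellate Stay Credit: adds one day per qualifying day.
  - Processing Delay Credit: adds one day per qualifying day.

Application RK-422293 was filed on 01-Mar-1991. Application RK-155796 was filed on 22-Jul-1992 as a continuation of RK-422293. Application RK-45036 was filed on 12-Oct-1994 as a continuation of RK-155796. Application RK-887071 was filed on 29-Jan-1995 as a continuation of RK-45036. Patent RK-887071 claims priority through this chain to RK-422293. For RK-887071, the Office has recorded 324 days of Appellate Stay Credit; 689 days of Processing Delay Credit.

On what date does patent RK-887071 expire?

December 9, 2014

Earliest priority filing: 1 March 1991.
Base term: 1 March 1991 + 21 years → 1 March 2012.
Appellate Stay Credit: +324 days → 19 January 2013.
Processing Delay Credit: +689 days → 9 December 2014.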